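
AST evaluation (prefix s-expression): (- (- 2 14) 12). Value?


Evaluate inner: (- 2 14) = -12
Evaluate root: (- -12 12) = -24
Result: -24


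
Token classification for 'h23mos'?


Pattern: letter/underscore followed by alphanumerics, not a keyword
Type: IDENTIFIER


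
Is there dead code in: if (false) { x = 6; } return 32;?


condition is constant false, so the whole block is unreachable
Dead: 'if (false) { x = 6; }'


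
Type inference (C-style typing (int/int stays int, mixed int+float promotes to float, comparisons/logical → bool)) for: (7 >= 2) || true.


Operand types: bool || bool
Rule: logical operators take bool operands and yield bool
Result type: bool


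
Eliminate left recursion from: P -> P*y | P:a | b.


Left-recursive alternatives: P*y, P:a; non-recursive: b
Introduce P': P -> bP', P' -> *yP' | :aP' | ε


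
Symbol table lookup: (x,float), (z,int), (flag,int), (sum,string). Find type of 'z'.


Lookup 'z' → type int


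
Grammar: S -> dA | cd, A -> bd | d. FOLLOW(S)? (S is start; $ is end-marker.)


$ ∈ FOLLOW(S). For each A -> αBβ: add FIRST(β)\{ε} to FOLLOW(B); if β nullable, add FOLLOW(A).
FOLLOW(S) = {$}


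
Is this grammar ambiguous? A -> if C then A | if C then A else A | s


dangling else: 'if C then if C then s else s' parses two ways
Ambiguous


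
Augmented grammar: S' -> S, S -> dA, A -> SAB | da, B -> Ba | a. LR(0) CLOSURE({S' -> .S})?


Start: S' -> .S
For each item with dot before a nonterminal B, add B -> .γ for every B-production
Closure: [S' -> .S, S -> .dA]


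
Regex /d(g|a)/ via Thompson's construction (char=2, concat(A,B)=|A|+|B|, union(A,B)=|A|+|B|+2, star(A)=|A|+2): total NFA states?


Syntax tree has 3 char leaf(s), 1 union(s), 0 star(s)
chars contribute 3×2 = 6; each union adds +2; each star adds +2
Total: 6 + 2 + 0 = 8 states


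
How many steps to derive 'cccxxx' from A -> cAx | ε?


Derivation: A => cAx => ccAxx => cccAxxx => cccxxx
Steps: 4


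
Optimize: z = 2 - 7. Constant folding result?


2 - 7 = -5 at compile time
Optimized: z = -5


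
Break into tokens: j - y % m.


Scan left to right, longest-match per lexeme
Tokens: ID(j), OP(-), ID(y), OP(%), ID(m)


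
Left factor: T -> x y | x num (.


Common prefix: 'x'
Factored: T -> x T', T' -> y | num (


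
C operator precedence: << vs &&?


'<<' is shift (level 8); '&&' is logical AND (level 2)
Higher level binds tighter
'<<' has higher precedence than '&&'


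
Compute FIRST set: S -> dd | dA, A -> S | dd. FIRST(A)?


Per alternative of A: FIRST(S) = {d}; FIRST(dd) = {d}
FIRST(A) = {d}


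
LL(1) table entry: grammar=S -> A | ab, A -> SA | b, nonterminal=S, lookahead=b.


For [S, b]: 'b' ∈ FIRST(A)
Entry: S -> A


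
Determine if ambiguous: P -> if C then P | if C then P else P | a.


dangling else: 'if C then if C then a else a' parses two ways
Ambiguous


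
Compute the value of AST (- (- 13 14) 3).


Evaluate inner: (- 13 14) = -1
Evaluate root: (- -1 3) = -4
Result: -4


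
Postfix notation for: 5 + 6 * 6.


* has higher precedence, evaluate 6*6 first
Postfix: 5 6 6 * +


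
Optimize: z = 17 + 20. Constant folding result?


17 + 20 = 37 at compile time
Optimized: z = 37


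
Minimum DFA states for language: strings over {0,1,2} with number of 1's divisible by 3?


Track (count of 1) mod 3: states 0..2, accept at 0
Minimal DFA: 3 states


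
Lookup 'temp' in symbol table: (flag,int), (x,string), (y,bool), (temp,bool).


Lookup 'temp' → type bool


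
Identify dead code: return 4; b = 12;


statement follows a return and is unreachable
Dead: 'b = 12'


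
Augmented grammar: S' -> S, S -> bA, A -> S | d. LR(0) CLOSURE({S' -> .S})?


Start: S' -> .S
For each item with dot before a nonterminal B, add B -> .γ for every B-production
Closure: [S' -> .S, S -> .bA]


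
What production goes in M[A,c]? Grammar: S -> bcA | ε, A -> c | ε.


For [A, c]: 'c' ∈ FIRST(c)
Entry: A -> c


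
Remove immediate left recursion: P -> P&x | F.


Left-recursive alternatives: P&x; non-recursive: F
Introduce P': P -> FP', P' -> &xP' | ε


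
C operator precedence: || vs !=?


'!=' is equality (level 6); '||' is logical OR (level 1)
Higher level binds tighter
'!=' has higher precedence than '||'


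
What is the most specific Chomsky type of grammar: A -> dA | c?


Right-linear: every RHS is a terminal or a terminal followed by one nonterminal
Classification: Type 3 (Regular)


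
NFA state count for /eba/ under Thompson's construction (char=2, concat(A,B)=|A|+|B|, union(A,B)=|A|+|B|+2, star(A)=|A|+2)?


Syntax tree has 3 char leaf(s), 0 union(s), 0 star(s)
chars contribute 3×2 = 6; each union adds +2; each star adds +2
Total: 6 + 0 + 0 = 6 states


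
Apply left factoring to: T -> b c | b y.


Common prefix: 'b'
Factored: T -> b T', T' -> c | y


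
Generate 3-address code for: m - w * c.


Break into single-operator statements:
t1 = w * c
t2 = m - t1


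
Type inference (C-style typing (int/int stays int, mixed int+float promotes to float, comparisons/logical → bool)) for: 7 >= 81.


Operand types: int >= int
Rule: comparison yields bool
Result type: bool


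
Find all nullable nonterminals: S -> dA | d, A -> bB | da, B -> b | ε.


A nonterminal is nullable iff some alternative derives ε (directly, or every symbol in it is nullable)
Nullable: {B}


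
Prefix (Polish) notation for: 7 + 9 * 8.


'*' binds tighter: tree is (+ 7 (* 9 8))
Prefix: + 7 * 9 8


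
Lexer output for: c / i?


Scan left to right, longest-match per lexeme
Tokens: ID(c), OP(/), ID(i)


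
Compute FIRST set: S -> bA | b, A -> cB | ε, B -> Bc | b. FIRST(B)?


Per alternative of B: FIRST(Bc) = {b}; FIRST(b) = {b}
FIRST(B) = {b}


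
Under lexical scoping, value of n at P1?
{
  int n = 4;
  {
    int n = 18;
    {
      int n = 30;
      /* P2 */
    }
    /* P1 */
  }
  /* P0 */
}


n declared in the same block as P1
n = 18


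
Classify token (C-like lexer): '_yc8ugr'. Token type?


Pattern: letter/underscore followed by alphanumerics, not a keyword
Type: IDENTIFIER


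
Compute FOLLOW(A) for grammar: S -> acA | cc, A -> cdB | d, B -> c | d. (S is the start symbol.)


$ ∈ FOLLOW(S). For each A -> αBβ: add FIRST(β)\{ε} to FOLLOW(B); if β nullable, add FOLLOW(A).
FOLLOW(A) = {$}


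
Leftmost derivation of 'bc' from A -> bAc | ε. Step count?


Derivation: A => bAc => bc
Steps: 2


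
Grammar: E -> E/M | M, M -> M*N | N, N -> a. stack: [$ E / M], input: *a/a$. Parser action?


'*' can extend M; shift to build M -> M*N
Action: shift


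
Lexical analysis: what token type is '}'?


Pattern: delimiter/punctuation
Type: PUNCTUATION


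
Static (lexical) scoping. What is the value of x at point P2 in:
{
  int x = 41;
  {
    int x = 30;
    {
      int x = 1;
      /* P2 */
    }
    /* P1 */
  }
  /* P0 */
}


x declared in the same block as P2
x = 1


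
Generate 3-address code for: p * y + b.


Break into single-operator statements:
t1 = p * y
t2 = t1 + b


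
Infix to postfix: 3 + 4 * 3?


* has higher precedence, evaluate 4*3 first
Postfix: 3 4 3 * +


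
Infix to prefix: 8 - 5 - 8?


left-to-right (same/higher precedence on left): tree is (- (- 8 5) 8)
Prefix: - - 8 5 8


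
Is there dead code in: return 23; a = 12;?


statement follows a return and is unreachable
Dead: 'a = 12'


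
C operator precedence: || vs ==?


'==' is equality (level 6); '||' is logical OR (level 1)
Higher level binds tighter
'==' has higher precedence than '||'


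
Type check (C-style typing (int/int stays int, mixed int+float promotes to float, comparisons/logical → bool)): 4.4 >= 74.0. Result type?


Operand types: float >= float
Rule: comparison yields bool
Result type: bool


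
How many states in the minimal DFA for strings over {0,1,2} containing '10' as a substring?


KMP-style automaton: 2 progress states + 1 absorbing accept = 3
Minimal DFA: 3 states


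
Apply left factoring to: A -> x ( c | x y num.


Common prefix: 'x'
Factored: A -> x A', A' -> ( c | y num


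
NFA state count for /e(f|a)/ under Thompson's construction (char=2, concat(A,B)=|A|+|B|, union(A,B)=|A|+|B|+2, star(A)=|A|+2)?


Syntax tree has 3 char leaf(s), 1 union(s), 0 star(s)
chars contribute 3×2 = 6; each union adds +2; each star adds +2
Total: 6 + 2 + 0 = 8 states


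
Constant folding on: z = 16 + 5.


16 + 5 = 21 at compile time
Optimized: z = 21


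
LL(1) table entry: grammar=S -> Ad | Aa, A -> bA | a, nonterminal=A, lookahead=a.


For [A, a]: 'a' ∈ FIRST(a)
Entry: A -> a


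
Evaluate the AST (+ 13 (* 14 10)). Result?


Evaluate inner: (* 14 10) = 140
Evaluate root: (+ 13 140) = 153
Result: 153


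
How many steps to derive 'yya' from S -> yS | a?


Derivation: S => yS => yyS => yya
Steps: 3


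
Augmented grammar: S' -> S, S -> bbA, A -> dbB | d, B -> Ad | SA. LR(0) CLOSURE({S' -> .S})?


Start: S' -> .S
For each item with dot before a nonterminal B, add B -> .γ for every B-production
Closure: [S' -> .S, S -> .bbA]


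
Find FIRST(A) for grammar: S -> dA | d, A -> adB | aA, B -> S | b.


Per alternative of A: FIRST(adB) = {a}; FIRST(aA) = {a}
FIRST(A) = {a}


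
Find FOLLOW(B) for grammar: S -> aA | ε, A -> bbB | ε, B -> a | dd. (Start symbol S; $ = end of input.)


$ ∈ FOLLOW(S). For each A -> αBβ: add FIRST(β)\{ε} to FOLLOW(B); if β nullable, add FOLLOW(A).
FOLLOW(B) = {$}


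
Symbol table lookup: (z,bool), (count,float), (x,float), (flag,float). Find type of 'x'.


Lookup 'x' → type float


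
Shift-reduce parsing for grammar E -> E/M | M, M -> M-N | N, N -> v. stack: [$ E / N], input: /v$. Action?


'N' (not preceded by M-) is the handle for M -> N
Action: reduce (M -> N)


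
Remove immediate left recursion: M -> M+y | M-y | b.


Left-recursive alternatives: M+y, M-y; non-recursive: b
Introduce M': M -> bM', M' -> +yM' | -yM' | ε


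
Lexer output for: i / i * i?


Scan left to right, longest-match per lexeme
Tokens: ID(i), OP(/), ID(i), OP(*), ID(i)


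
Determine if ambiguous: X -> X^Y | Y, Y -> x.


precedence layered via separate nonterminal Y: deterministic
Unambiguous


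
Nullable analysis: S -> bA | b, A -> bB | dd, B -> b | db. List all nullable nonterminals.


A nonterminal is nullable iff some alternative derives ε (directly, or every symbol in it is nullable)
Nullable: {}


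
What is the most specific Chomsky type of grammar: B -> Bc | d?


Left-linear: every RHS is a terminal or one nonterminal followed by a terminal
Classification: Type 3 (Regular)


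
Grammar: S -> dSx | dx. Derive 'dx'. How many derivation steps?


Derivation: S => dx
Steps: 1


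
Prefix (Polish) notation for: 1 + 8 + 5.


left-to-right (same/higher precedence on left): tree is (+ (+ 1 8) 5)
Prefix: + + 1 8 5


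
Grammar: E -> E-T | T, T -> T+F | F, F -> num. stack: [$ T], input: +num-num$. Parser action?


shift '+' to continue T -> T+F
Action: shift


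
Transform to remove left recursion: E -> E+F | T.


Left-recursive alternatives: E+F; non-recursive: T
Introduce E': E -> TE', E' -> +FE' | ε


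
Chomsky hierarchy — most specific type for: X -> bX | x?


Right-linear: every RHS is a terminal or a terminal followed by one nonterminal
Classification: Type 3 (Regular)


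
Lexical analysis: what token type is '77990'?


Pattern: digits only
Type: INTEGER_LITERAL


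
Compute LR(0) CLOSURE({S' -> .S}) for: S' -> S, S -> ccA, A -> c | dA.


Start: S' -> .S
For each item with dot before a nonterminal B, add B -> .γ for every B-production
Closure: [S' -> .S, S -> .ccA]


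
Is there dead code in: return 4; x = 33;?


statement follows a return and is unreachable
Dead: 'x = 33'


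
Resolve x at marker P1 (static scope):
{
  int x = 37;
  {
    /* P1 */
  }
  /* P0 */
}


P1's block does not declare x; resolves to the enclosing declaration at depth 0
x = 37


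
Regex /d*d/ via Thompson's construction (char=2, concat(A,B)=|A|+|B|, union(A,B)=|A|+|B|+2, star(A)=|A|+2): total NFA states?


Syntax tree has 2 char leaf(s), 0 union(s), 1 star(s)
chars contribute 2×2 = 4; each union adds +2; each star adds +2
Total: 4 + 0 + 2 = 6 states


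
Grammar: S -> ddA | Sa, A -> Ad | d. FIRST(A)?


Per alternative of A: FIRST(Ad) = {d}; FIRST(d) = {d}
FIRST(A) = {d}


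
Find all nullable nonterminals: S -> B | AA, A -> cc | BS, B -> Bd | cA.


A nonterminal is nullable iff some alternative derives ε (directly, or every symbol in it is nullable)
Nullable: {}


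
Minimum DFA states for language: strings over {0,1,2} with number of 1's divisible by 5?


Track (count of 1) mod 5: states 0..4, accept at 0
Minimal DFA: 5 states


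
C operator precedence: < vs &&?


'<' is relational (level 7); '&&' is logical AND (level 2)
Higher level binds tighter
'<' has higher precedence than '&&'


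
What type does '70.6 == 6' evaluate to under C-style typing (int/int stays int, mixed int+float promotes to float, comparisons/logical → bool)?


Operand types: float == int
Rule: comparison yields bool
Result type: bool


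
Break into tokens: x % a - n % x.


Scan left to right, longest-match per lexeme
Tokens: ID(x), OP(%), ID(a), OP(-), ID(n), OP(%), ID(x)


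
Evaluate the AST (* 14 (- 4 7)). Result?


Evaluate inner: (- 4 7) = -3
Evaluate root: (* 14 -3) = -42
Result: -42


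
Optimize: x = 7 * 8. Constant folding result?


7 * 8 = 56 at compile time
Optimized: x = 56


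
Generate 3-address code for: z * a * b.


Break into single-operator statements:
t1 = z * a
t2 = t1 * b


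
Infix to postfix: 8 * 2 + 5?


Left to right (same or higher precedence on left)
Postfix: 8 2 * 5 +


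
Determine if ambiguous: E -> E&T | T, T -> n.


precedence layered via separate nonterminal T: deterministic
Unambiguous


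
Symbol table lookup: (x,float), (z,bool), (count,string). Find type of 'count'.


Lookup 'count' → type string


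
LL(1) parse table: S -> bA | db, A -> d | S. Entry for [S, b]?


For [S, b]: 'b' ∈ FIRST(bA)
Entry: S -> bA


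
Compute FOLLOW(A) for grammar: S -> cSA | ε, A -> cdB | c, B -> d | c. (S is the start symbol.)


$ ∈ FOLLOW(S). For each A -> αBβ: add FIRST(β)\{ε} to FOLLOW(B); if β nullable, add FOLLOW(A).
FOLLOW(A) = {$, c}


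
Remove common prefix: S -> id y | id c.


Common prefix: 'id'
Factored: S -> id S', S' -> y | c


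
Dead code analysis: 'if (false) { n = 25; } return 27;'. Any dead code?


condition is constant false, so the whole block is unreachable
Dead: 'if (false) { n = 25; }'


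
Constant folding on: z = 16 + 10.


16 + 10 = 26 at compile time
Optimized: z = 26


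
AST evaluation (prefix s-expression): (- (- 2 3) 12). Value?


Evaluate inner: (- 2 3) = -1
Evaluate root: (- -1 12) = -13
Result: -13


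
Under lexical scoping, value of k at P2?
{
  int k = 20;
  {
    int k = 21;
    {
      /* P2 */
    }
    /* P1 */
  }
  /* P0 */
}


P2's block does not declare k; resolves to the enclosing declaration at depth 1
k = 21


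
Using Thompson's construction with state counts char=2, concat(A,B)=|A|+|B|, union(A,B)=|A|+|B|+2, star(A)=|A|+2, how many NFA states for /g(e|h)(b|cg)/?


Syntax tree has 6 char leaf(s), 2 union(s), 0 star(s)
chars contribute 6×2 = 12; each union adds +2; each star adds +2
Total: 12 + 4 + 0 = 16 states


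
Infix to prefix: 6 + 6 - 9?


left-to-right (same/higher precedence on left): tree is (- (+ 6 6) 9)
Prefix: - + 6 6 9


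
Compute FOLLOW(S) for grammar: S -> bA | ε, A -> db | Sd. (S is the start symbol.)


$ ∈ FOLLOW(S). For each A -> αBβ: add FIRST(β)\{ε} to FOLLOW(B); if β nullable, add FOLLOW(A).
FOLLOW(S) = {$, d}


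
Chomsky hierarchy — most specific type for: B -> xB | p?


Right-linear: every RHS is a terminal or a terminal followed by one nonterminal
Classification: Type 3 (Regular)


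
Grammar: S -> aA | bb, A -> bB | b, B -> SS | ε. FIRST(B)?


Per alternative of B: FIRST(SS) = {a, b}; FIRST(ε) = {ε}
FIRST(B) = {a, b, ε}


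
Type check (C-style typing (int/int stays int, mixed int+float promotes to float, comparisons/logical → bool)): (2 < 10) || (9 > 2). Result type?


Operand types: bool || bool
Rule: logical operators take bool operands and yield bool
Result type: bool


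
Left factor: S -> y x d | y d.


Common prefix: 'y'
Factored: S -> y S', S' -> x d | d


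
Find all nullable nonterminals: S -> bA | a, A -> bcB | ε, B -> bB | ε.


A nonterminal is nullable iff some alternative derives ε (directly, or every symbol in it is nullable)
Nullable: {A, B}


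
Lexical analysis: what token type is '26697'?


Pattern: digits only
Type: INTEGER_LITERAL


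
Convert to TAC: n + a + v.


Break into single-operator statements:
t1 = n + a
t2 = t1 + v


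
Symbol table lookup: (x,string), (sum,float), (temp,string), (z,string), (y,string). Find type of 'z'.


Lookup 'z' → type string


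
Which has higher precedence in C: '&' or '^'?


'&' is bitwise AND (level 5); '^' is bitwise XOR (level 4)
Higher level binds tighter
'&' has higher precedence than '^'


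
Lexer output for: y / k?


Scan left to right, longest-match per lexeme
Tokens: ID(y), OP(/), ID(k)


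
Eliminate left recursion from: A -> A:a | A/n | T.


Left-recursive alternatives: A:a, A/n; non-recursive: T
Introduce A': A -> TA', A' -> :aA' | /nA' | ε


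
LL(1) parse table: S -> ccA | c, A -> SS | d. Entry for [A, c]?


For [A, c]: 'c' ∈ FIRST(SS)
Entry: A -> SS


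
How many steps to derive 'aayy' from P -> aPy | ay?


Derivation: P => aPy => aayy
Steps: 2


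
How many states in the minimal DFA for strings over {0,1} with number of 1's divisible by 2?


Track (count of 1) mod 2: states 0..1, accept at 0
Minimal DFA: 2 states


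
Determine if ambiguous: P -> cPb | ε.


balanced c^n…b^n: each string has a unique parse
Unambiguous


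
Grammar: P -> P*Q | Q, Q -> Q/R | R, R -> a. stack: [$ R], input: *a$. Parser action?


'R' (not preceded by Q/) is the handle for Q -> R
Action: reduce (Q -> R)


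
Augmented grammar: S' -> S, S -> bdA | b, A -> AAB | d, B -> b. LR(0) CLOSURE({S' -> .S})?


Start: S' -> .S
For each item with dot before a nonterminal B, add B -> .γ for every B-production
Closure: [S' -> .S, S -> .bdA, S -> .b]


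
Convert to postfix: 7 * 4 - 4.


Left to right (same or higher precedence on left)
Postfix: 7 4 * 4 -


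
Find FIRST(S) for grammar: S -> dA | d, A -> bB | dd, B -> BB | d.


Per alternative of S: FIRST(dA) = {d}; FIRST(d) = {d}
FIRST(S) = {d}


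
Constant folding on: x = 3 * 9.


3 * 9 = 27 at compile time
Optimized: x = 27


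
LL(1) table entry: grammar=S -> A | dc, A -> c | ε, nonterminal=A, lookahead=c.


For [A, c]: 'c' ∈ FIRST(c)
Entry: A -> c


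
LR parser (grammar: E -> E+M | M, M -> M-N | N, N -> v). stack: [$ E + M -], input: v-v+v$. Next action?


no handle; shift 'v'
Action: shift


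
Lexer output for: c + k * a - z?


Scan left to right, longest-match per lexeme
Tokens: ID(c), OP(+), ID(k), OP(*), ID(a), OP(-), ID(z)


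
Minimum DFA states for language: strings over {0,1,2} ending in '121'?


Track the longest suffix of input matching a prefix of '121': 4 classes (prefixes of length 0..3)
Minimal DFA: 4 states


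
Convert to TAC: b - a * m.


Break into single-operator statements:
t1 = a * m
t2 = b - t1


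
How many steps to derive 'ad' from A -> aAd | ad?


Derivation: A => ad
Steps: 1


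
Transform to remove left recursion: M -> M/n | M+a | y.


Left-recursive alternatives: M/n, M+a; non-recursive: y
Introduce M': M -> yM', M' -> /nM' | +aM' | ε


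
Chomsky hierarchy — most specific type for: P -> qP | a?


Right-linear: every RHS is a terminal or a terminal followed by one nonterminal
Classification: Type 3 (Regular)


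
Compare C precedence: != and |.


'!=' is equality (level 6); '|' is bitwise OR (level 3)
Higher level binds tighter
'!=' has higher precedence than '|'


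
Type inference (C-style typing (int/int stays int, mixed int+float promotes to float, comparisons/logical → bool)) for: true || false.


Operand types: bool || bool
Rule: logical operators take bool operands and yield bool
Result type: bool


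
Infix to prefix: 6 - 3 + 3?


left-to-right (same/higher precedence on left): tree is (+ (- 6 3) 3)
Prefix: + - 6 3 3


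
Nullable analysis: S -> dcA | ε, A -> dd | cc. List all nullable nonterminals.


A nonterminal is nullable iff some alternative derives ε (directly, or every symbol in it is nullable)
Nullable: {S}


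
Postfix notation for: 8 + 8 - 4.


Left to right (same or higher precedence on left)
Postfix: 8 8 + 4 -


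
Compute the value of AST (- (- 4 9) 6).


Evaluate inner: (- 4 9) = -5
Evaluate root: (- -5 6) = -11
Result: -11


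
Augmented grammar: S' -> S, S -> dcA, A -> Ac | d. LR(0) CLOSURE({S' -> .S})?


Start: S' -> .S
For each item with dot before a nonterminal B, add B -> .γ for every B-production
Closure: [S' -> .S, S -> .dcA]


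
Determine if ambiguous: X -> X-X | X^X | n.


'n-n^n' has two parse trees (no precedence encoded between - and ^)
Ambiguous


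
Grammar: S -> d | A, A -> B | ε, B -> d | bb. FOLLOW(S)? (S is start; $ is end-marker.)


$ ∈ FOLLOW(S). For each A -> αBβ: add FIRST(β)\{ε} to FOLLOW(B); if β nullable, add FOLLOW(A).
FOLLOW(S) = {$}


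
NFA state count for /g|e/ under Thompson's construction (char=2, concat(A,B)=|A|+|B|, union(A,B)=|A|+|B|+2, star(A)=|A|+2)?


Syntax tree has 2 char leaf(s), 1 union(s), 0 star(s)
chars contribute 2×2 = 4; each union adds +2; each star adds +2
Total: 4 + 2 + 0 = 6 states


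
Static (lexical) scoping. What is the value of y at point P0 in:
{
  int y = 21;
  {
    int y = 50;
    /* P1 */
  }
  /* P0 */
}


y declared in the same block as P0
y = 21


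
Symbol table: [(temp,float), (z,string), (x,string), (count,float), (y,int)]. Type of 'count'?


Lookup 'count' → type float


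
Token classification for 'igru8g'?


Pattern: letter/underscore followed by alphanumerics, not a keyword
Type: IDENTIFIER


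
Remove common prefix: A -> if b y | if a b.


Common prefix: 'if'
Factored: A -> if A', A' -> b y | a b


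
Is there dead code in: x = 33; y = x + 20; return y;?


x is read by y's definition; y is returned
No dead code


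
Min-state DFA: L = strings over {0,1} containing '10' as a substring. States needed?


KMP-style automaton: 2 progress states + 1 absorbing accept = 3
Minimal DFA: 3 states


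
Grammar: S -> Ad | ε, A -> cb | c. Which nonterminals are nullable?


A nonterminal is nullable iff some alternative derives ε (directly, or every symbol in it is nullable)
Nullable: {S}


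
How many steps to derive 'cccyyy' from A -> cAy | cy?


Derivation: A => cAy => ccAyy => cccyyy
Steps: 3


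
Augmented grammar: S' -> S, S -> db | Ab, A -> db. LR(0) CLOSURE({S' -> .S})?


Start: S' -> .S
For each item with dot before a nonterminal B, add B -> .γ for every B-production
Closure: [S' -> .S, S -> .db, S -> .Ab, A -> .db]


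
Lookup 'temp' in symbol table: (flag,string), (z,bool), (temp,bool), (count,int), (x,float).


Lookup 'temp' → type bool


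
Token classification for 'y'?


Pattern: letter/underscore followed by alphanumerics, not a keyword
Type: IDENTIFIER


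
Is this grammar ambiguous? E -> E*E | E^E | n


'n*n^n' has two parse trees (no precedence encoded between * and ^)
Ambiguous


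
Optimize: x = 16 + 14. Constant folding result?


16 + 14 = 30 at compile time
Optimized: x = 30


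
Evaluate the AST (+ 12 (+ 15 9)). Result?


Evaluate inner: (+ 15 9) = 24
Evaluate root: (+ 12 24) = 36
Result: 36


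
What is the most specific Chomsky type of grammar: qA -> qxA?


LHS has context (more than one symbol) and |LHS| ≤ |RHS|
Classification: Type 1 (Context-Sensitive)


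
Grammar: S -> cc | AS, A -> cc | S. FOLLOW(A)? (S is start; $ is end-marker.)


$ ∈ FOLLOW(S). For each A -> αBβ: add FIRST(β)\{ε} to FOLLOW(B); if β nullable, add FOLLOW(A).
FOLLOW(A) = {c}


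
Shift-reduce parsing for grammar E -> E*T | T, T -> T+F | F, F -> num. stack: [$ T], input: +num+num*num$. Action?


shift '+' to continue T -> T+F
Action: shift


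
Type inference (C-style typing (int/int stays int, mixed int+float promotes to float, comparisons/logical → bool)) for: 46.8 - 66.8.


Operand types: float - float
Rule: mixed int/float promotes to float; int/int stays int
Result type: float


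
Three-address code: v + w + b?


Break into single-operator statements:
t1 = v + w
t2 = t1 + b


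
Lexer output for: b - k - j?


Scan left to right, longest-match per lexeme
Tokens: ID(b), OP(-), ID(k), OP(-), ID(j)


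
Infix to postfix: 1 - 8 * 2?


* has higher precedence, evaluate 8*2 first
Postfix: 1 8 2 * -


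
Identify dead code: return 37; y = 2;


statement follows a return and is unreachable
Dead: 'y = 2'


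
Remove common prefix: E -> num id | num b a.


Common prefix: 'num'
Factored: E -> num E', E' -> id | b a


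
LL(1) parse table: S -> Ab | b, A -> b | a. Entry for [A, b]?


For [A, b]: 'b' ∈ FIRST(b)
Entry: A -> b


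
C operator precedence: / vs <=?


'/' is multiplicative (level 10); '<=' is relational (level 7)
Higher level binds tighter
'/' has higher precedence than '<='


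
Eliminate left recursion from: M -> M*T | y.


Left-recursive alternatives: M*T; non-recursive: y
Introduce M': M -> yM', M' -> *TM' | ε


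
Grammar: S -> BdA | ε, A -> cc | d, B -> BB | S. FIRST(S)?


Per alternative of S: FIRST(BdA) = {d}; FIRST(ε) = {ε}
FIRST(S) = {d, ε}


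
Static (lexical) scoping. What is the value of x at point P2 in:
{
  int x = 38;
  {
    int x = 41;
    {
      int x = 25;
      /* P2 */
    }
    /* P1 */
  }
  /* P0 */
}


x declared in the same block as P2
x = 25


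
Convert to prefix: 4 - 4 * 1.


'*' binds tighter: tree is (- 4 (* 4 1))
Prefix: - 4 * 4 1


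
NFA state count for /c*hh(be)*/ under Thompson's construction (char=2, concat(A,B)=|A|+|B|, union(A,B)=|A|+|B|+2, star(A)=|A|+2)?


Syntax tree has 5 char leaf(s), 0 union(s), 2 star(s)
chars contribute 5×2 = 10; each union adds +2; each star adds +2
Total: 10 + 0 + 4 = 14 states


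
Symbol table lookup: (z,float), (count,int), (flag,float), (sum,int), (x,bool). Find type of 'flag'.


Lookup 'flag' → type float


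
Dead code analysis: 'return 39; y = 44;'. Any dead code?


statement follows a return and is unreachable
Dead: 'y = 44'


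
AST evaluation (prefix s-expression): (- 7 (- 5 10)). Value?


Evaluate inner: (- 5 10) = -5
Evaluate root: (- 7 -5) = 12
Result: 12


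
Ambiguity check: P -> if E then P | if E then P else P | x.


dangling else: 'if E then if E then x else x' parses two ways
Ambiguous


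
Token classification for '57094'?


Pattern: digits only
Type: INTEGER_LITERAL


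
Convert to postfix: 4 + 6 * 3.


* has higher precedence, evaluate 6*3 first
Postfix: 4 6 3 * +


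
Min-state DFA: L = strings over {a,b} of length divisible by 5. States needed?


Track length mod 5: states 0..4, accept at 0
Minimal DFA: 5 states


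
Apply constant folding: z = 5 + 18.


5 + 18 = 23 at compile time
Optimized: z = 23


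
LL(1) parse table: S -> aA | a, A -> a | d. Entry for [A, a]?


For [A, a]: 'a' ∈ FIRST(a)
Entry: A -> a


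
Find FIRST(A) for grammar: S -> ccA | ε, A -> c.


Per alternative of A: FIRST(c) = {c}
FIRST(A) = {c}


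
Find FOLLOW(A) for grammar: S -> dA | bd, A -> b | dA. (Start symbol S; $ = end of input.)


$ ∈ FOLLOW(S). For each A -> αBβ: add FIRST(β)\{ε} to FOLLOW(B); if β nullable, add FOLLOW(A).
FOLLOW(A) = {$}


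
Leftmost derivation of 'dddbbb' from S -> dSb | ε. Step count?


Derivation: S => dSb => ddSbb => dddSbbb => dddbbb
Steps: 4


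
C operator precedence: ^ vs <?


'<' is relational (level 7); '^' is bitwise XOR (level 4)
Higher level binds tighter
'<' has higher precedence than '^'


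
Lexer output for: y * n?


Scan left to right, longest-match per lexeme
Tokens: ID(y), OP(*), ID(n)


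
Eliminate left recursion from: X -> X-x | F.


Left-recursive alternatives: X-x; non-recursive: F
Introduce X': X -> FX', X' -> -xX' | ε


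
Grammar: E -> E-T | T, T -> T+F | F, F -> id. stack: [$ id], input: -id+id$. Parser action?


'id' on top is the handle for F -> id
Action: reduce (F -> id)


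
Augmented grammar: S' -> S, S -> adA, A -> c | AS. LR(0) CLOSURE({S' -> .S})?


Start: S' -> .S
For each item with dot before a nonterminal B, add B -> .γ for every B-production
Closure: [S' -> .S, S -> .adA]


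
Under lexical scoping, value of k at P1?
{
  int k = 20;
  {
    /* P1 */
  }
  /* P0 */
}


P1's block does not declare k; resolves to the enclosing declaration at depth 0
k = 20


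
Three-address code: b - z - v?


Break into single-operator statements:
t1 = b - z
t2 = t1 - v


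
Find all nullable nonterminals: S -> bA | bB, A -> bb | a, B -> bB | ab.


A nonterminal is nullable iff some alternative derives ε (directly, or every symbol in it is nullable)
Nullable: {}


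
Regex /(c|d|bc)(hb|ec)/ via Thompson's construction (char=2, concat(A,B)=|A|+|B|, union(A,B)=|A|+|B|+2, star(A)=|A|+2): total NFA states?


Syntax tree has 8 char leaf(s), 3 union(s), 0 star(s)
chars contribute 8×2 = 16; each union adds +2; each star adds +2
Total: 16 + 6 + 0 = 22 states


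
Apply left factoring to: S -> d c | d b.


Common prefix: 'd'
Factored: S -> d S', S' -> c | b


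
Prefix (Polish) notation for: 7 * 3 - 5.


left-to-right (same/higher precedence on left): tree is (- (* 7 3) 5)
Prefix: - * 7 3 5


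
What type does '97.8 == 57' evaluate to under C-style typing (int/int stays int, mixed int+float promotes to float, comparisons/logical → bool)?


Operand types: float == int
Rule: comparison yields bool
Result type: bool


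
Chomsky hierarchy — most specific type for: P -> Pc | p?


Left-linear: every RHS is a terminal or one nonterminal followed by a terminal
Classification: Type 3 (Regular)


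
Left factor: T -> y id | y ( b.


Common prefix: 'y'
Factored: T -> y T', T' -> id | ( b


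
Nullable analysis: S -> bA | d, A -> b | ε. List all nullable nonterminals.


A nonterminal is nullable iff some alternative derives ε (directly, or every symbol in it is nullable)
Nullable: {A}


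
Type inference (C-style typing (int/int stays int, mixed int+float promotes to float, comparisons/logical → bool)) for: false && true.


Operand types: bool && bool
Rule: logical operators take bool operands and yield bool
Result type: bool


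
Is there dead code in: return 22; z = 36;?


statement follows a return and is unreachable
Dead: 'z = 36'


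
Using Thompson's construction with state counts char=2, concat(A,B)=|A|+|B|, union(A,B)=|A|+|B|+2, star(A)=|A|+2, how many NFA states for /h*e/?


Syntax tree has 2 char leaf(s), 0 union(s), 1 star(s)
chars contribute 2×2 = 4; each union adds +2; each star adds +2
Total: 4 + 0 + 2 = 6 states


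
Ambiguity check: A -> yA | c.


right-linear, alternatives start with distinct terminals 'y' vs 'c': unique leftmost derivation
Unambiguous


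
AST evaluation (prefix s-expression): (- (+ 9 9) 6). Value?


Evaluate inner: (+ 9 9) = 18
Evaluate root: (- 18 6) = 12
Result: 12


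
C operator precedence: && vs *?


'*' is multiplicative (level 10); '&&' is logical AND (level 2)
Higher level binds tighter
'*' has higher precedence than '&&'


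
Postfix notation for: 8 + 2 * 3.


* has higher precedence, evaluate 2*3 first
Postfix: 8 2 3 * +


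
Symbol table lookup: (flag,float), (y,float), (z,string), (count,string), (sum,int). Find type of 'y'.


Lookup 'y' → type float


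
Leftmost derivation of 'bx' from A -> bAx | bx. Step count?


Derivation: A => bx
Steps: 1


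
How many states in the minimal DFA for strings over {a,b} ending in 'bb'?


Track the longest suffix of input matching a prefix of 'bb': 3 classes (prefixes of length 0..2)
Minimal DFA: 3 states


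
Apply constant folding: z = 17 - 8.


17 - 8 = 9 at compile time
Optimized: z = 9


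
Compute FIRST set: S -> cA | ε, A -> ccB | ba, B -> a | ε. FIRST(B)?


Per alternative of B: FIRST(a) = {a}; FIRST(ε) = {ε}
FIRST(B) = {a, ε}


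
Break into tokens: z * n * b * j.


Scan left to right, longest-match per lexeme
Tokens: ID(z), OP(*), ID(n), OP(*), ID(b), OP(*), ID(j)


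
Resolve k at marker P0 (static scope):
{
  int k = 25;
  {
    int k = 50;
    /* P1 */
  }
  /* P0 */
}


k declared in the same block as P0
k = 25


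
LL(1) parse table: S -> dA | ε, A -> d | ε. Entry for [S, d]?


For [S, d]: 'd' ∈ FIRST(dA)
Entry: S -> dA


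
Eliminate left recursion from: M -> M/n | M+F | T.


Left-recursive alternatives: M/n, M+F; non-recursive: T
Introduce M': M -> TM', M' -> /nM' | +FM' | ε


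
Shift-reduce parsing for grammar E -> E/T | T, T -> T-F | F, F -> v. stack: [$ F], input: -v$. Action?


'F' (not preceded by T-) is the handle for T -> F
Action: reduce (T -> F)


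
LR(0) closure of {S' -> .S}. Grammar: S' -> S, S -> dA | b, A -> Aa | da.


Start: S' -> .S
For each item with dot before a nonterminal B, add B -> .γ for every B-production
Closure: [S' -> .S, S -> .dA, S -> .b]


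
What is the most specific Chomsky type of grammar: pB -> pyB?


LHS has context (more than one symbol) and |LHS| ≤ |RHS|
Classification: Type 1 (Context-Sensitive)


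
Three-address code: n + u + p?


Break into single-operator statements:
t1 = n + u
t2 = t1 + p


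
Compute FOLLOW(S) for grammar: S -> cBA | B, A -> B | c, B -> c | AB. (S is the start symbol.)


$ ∈ FOLLOW(S). For each A -> αBβ: add FIRST(β)\{ε} to FOLLOW(B); if β nullable, add FOLLOW(A).
FOLLOW(S) = {$}


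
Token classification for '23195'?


Pattern: digits only
Type: INTEGER_LITERAL


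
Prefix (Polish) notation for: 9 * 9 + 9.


left-to-right (same/higher precedence on left): tree is (+ (* 9 9) 9)
Prefix: + * 9 9 9


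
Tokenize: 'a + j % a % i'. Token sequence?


Scan left to right, longest-match per lexeme
Tokens: ID(a), OP(+), ID(j), OP(%), ID(a), OP(%), ID(i)


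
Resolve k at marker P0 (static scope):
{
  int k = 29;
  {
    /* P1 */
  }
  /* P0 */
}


k declared in the same block as P0
k = 29


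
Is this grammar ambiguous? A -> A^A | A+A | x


'x^x+x' has two parse trees (no precedence encoded between ^ and +)
Ambiguous


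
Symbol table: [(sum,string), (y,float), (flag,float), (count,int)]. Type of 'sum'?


Lookup 'sum' → type string


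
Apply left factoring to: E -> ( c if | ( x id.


Common prefix: '('
Factored: E -> ( E', E' -> c if | x id


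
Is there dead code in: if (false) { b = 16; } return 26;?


condition is constant false, so the whole block is unreachable
Dead: 'if (false) { b = 16; }'


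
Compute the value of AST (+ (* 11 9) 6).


Evaluate inner: (* 11 9) = 99
Evaluate root: (+ 99 6) = 105
Result: 105


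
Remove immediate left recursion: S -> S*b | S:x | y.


Left-recursive alternatives: S*b, S:x; non-recursive: y
Introduce S': S -> yS', S' -> *bS' | :xS' | ε


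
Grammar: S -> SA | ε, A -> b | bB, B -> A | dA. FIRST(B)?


Per alternative of B: FIRST(A) = {b}; FIRST(dA) = {d}
FIRST(B) = {b, d}


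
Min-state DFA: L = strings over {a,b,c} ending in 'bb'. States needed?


Track the longest suffix of input matching a prefix of 'bb': 3 classes (prefixes of length 0..2)
Minimal DFA: 3 states


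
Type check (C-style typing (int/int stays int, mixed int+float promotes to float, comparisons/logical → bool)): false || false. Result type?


Operand types: bool || bool
Rule: logical operators take bool operands and yield bool
Result type: bool


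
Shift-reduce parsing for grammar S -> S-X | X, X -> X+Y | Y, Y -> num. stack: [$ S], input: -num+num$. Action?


shift '-' to continue S -> S-X
Action: shift


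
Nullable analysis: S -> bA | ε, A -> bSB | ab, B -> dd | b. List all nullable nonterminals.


A nonterminal is nullable iff some alternative derives ε (directly, or every symbol in it is nullable)
Nullable: {S}


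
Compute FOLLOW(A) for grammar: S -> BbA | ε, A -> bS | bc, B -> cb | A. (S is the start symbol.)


$ ∈ FOLLOW(S). For each A -> αBβ: add FIRST(β)\{ε} to FOLLOW(B); if β nullable, add FOLLOW(A).
FOLLOW(A) = {$, b}


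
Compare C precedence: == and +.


'+' is additive (level 9); '==' is equality (level 6)
Higher level binds tighter
'+' has higher precedence than '=='


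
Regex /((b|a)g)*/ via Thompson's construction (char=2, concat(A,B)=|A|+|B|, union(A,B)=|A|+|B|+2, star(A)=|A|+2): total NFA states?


Syntax tree has 3 char leaf(s), 1 union(s), 1 star(s)
chars contribute 3×2 = 6; each union adds +2; each star adds +2
Total: 6 + 2 + 2 = 10 states


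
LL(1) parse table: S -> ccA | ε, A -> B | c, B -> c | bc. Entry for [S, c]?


For [S, c]: 'c' ∈ FIRST(ccA)
Entry: S -> ccA


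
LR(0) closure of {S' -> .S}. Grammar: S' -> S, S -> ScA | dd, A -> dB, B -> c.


Start: S' -> .S
For each item with dot before a nonterminal B, add B -> .γ for every B-production
Closure: [S' -> .S, S -> .ScA, S -> .dd]


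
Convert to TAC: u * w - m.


Break into single-operator statements:
t1 = u * w
t2 = t1 - m


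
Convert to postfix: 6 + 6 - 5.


Left to right (same or higher precedence on left)
Postfix: 6 6 + 5 -


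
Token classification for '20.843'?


Pattern: digits with a decimal point
Type: FLOAT_LITERAL


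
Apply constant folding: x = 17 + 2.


17 + 2 = 19 at compile time
Optimized: x = 19


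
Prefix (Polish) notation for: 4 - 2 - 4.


left-to-right (same/higher precedence on left): tree is (- (- 4 2) 4)
Prefix: - - 4 2 4


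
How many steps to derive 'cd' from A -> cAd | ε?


Derivation: A => cAd => cd
Steps: 2


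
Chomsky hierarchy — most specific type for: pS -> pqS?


LHS has context (more than one symbol) and |LHS| ≤ |RHS|
Classification: Type 1 (Context-Sensitive)


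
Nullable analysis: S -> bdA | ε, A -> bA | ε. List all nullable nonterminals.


A nonterminal is nullable iff some alternative derives ε (directly, or every symbol in it is nullable)
Nullable: {A, S}


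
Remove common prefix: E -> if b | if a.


Common prefix: 'if'
Factored: E -> if E', E' -> b | a


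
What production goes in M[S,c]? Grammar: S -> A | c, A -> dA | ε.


For [S, c]: 'c' ∈ FIRST(c)
Entry: S -> c


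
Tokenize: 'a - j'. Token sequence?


Scan left to right, longest-match per lexeme
Tokens: ID(a), OP(-), ID(j)


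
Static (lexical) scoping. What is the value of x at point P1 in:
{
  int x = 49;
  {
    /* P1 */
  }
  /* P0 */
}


P1's block does not declare x; resolves to the enclosing declaration at depth 0
x = 49
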